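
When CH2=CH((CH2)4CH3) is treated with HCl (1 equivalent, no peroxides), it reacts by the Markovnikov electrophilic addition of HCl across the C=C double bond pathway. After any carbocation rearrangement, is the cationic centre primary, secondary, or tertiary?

secondary

Step 1: Electrophilic addition begins with the π(C=C) electrons forming a bond to the proton of HCl. Following Markovnikov's rule, the resulting cation is secondary. The H–Cl bond breaks heterolytically, releasing Cl⁻.
No single 1,2-shift to an adjacent carbon would give a more-substituted cation, so no rearrangement occurs.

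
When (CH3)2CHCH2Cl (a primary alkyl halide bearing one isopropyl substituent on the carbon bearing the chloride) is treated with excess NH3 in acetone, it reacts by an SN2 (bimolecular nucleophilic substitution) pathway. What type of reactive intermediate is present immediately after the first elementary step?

Step 1: A lone pair on the N of NH3 attacks the α-carbon from the back side while the C–Cl bond breaks; both bonding electrons leave with Cl⁻. The product of this concerted step is an alkylammonium ion.
After step 1 the species present is an ammonium ion.

ammonium ion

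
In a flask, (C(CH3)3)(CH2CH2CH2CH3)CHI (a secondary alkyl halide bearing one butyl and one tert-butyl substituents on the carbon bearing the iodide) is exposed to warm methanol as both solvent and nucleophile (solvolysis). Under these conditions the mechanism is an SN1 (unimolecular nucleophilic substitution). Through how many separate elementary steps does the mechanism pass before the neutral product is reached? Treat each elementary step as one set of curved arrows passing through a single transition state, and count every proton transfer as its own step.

Step 1: The C–I bond breaks with both electrons going to the iodide; I⁻ leaves and a secondary carbocation remains.
Step 2: Carbocation rearrangement: a 1,2-methyl shift from the adjacent tert-butyl carbon converts the initially-formed secondary cation into the more stable tertiary cation.
Step 3: A lone pair on the oxygen of CH3OH attacks the carbocation, forming a new C–O σ-bond and an oxonium ion.
Step 4: A second solvent molecule removes the proton on oxygen, giving the neutral ether product.
Total: 4 elementary steps.

4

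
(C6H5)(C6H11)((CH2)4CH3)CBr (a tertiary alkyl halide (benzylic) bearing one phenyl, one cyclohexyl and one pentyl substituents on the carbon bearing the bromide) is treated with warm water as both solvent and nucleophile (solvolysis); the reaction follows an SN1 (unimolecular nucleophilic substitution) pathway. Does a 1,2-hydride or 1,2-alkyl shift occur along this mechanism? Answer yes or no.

no

The first-formed carbocation is tertiary.
No single 1,2-shift to an adjacent carbon would produce a more-substituted cation than the one already present, so no rearrangement occurs.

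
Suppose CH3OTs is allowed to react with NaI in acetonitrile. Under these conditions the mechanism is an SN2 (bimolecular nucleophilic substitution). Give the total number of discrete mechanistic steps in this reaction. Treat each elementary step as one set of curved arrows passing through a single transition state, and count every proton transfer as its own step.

1

Step 1: The iodide nucleophile donates a lone pair from I to the α-carbon in a backside attack; simultaneously the C–O σ-bond breaks and both of its electrons leave with TsO⁻. One concerted step with inversion of configuration.
Total: 1 elementary step.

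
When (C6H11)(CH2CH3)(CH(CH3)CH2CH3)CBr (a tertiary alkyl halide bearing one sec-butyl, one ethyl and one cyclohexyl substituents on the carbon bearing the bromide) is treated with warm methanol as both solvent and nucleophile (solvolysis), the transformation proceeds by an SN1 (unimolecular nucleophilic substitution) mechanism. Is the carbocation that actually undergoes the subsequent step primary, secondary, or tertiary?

tertiary

Step 1: Unassisted departure of Br⁻ (taking the C–Br bonding pair) generates a tertiary carbocation.
No single 1,2-shift to an adjacent carbon would give a more-substituted cation, so no rearrangement occurs.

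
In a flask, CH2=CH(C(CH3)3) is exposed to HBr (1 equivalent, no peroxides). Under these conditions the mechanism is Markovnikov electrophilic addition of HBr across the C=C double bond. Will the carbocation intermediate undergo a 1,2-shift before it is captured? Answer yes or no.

yes

The first-formed carbocation is secondary.
The adjacent tert-butyl carbon has no hydrogen but bears methyl groups; migration of one methyl with its bonding pair (a 1,2-methyl shift) places the charge on a tertiary centre.
Tertiary is more stable than secondary, so the shift occurs.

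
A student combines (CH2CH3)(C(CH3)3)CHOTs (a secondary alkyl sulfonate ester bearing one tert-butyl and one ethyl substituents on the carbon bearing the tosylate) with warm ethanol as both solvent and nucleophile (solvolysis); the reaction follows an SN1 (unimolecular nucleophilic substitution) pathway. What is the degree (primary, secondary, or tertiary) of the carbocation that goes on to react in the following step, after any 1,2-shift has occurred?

Step 1: Unassisted departure of TsO⁻ (taking the C–O bonding pair) generates a secondary carbocation.
Step 2: A 1,2-methyl shift from the adjacent tert-butyl carbon moves the positive charge from the secondary centre to an adjacent carbon, generating a more stable tertiary carbocation.
The cation rearranges from secondary to tertiary via a 1,2-methyl shift from the adjacent tert-butyl carbon; the tertiary cation is what reacts next.

tertiary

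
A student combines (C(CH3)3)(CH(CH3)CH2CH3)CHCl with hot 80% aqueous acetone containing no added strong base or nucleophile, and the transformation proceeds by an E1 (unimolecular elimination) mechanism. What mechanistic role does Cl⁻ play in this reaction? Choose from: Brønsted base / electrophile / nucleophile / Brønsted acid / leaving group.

leaving group

Step 1: Unassisted departure of Cl⁻ (taking the C–Cl bonding pair) generates a secondary carbocation.
Cl⁻ departs with both electrons of the breaking σ-bond — that is the definition of a leaving group.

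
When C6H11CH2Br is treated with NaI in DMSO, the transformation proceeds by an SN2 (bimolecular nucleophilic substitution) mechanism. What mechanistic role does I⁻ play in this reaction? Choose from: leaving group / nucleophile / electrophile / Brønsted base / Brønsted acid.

Step 1: I⁻ attacks the back face of the α-carbon while Br⁻ departs with the C–Br bonding pair — a single concerted displacement through a pentacoordinate transition state.
I⁻ donates an electron pair to form a new σ-bond to carbon — it is the nucleophile.

nucleophile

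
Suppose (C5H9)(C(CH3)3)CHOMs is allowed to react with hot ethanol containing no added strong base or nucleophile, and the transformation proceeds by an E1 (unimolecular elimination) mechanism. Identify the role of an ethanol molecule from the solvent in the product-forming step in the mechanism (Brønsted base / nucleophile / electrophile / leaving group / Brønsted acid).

Step 3: Loss of a β-proton to an ethanol molecule of the solvent: the C–H bonding pair collapses toward the cationic carbon to form the C=C π bond, yielding the alkene.
An ethanol molecule from the solvent in the product-forming step accepts a proton in a proton-transfer step — a Brønsted base.

Brønsted base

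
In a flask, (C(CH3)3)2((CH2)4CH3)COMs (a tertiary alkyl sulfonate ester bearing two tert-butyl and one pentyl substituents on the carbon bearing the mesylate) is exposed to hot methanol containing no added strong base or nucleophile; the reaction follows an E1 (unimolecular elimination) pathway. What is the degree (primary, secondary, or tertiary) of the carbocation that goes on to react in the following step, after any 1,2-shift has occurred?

tertiary

Step 1: Ionisation: the C–O σ-bond cleaves heterolytically; both bonding electrons depart with MsO⁻, leaving a tertiary carbocation at the α-carbon.
No single 1,2-shift to an adjacent carbon would give a more-substituted cation, so no rearrangement occurs.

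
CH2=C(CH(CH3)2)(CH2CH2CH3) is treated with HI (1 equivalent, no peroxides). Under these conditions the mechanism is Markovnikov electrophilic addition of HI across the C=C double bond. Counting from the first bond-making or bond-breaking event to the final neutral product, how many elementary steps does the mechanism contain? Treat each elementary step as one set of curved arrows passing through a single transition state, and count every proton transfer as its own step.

Step 1: Electrophilic addition begins with the π(C=C) electrons forming a bond to the proton of HI. Following Markovnikov's rule, the resulting cation is tertiary. The H–I bond breaks heterolytically, releasing I⁻.
(No 1,2-shift: no single shift to an adjacent carbon would give a more stable cation.)
Step 2: The I⁻ anion donates a lone pair to the carbocation, forming the new C–I σ-bond and giving the neutral alkyl halide.
Total: 2 elementary steps.

2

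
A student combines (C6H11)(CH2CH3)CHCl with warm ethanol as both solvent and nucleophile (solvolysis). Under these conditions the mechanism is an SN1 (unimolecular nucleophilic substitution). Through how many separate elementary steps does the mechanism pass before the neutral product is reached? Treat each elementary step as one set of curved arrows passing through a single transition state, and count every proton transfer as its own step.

Step 1: Rate-determining heterolysis of the C–Cl bond gives Cl⁻ and a secondary carbocation.
Step 2: Carbocation rearrangement: a 1,2-hydride shift from the adjacent cyclohexyl carbon converts the initially-formed secondary cation into the more stable tertiary cation.
Step 3: CH3CH2OH donates an oxygen lone pair into the empty p orbital of the cation, giving a protonated ether (an oxonium ion).
Step 4: A second solvent molecule removes the proton on oxygen, giving the neutral ether product.
Total: 4 elementary steps.

4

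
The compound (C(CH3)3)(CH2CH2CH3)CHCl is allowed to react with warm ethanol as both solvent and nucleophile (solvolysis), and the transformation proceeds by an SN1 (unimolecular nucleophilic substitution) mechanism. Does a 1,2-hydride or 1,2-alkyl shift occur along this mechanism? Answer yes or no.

yes

The first-formed carbocation is secondary.
The adjacent tert-butyl carbon has no hydrogen but bears methyl groups; migration of one methyl with its bonding pair (a 1,2-methyl shift) places the charge on a tertiary centre.
Tertiary is more stable than secondary, so the shift occurs.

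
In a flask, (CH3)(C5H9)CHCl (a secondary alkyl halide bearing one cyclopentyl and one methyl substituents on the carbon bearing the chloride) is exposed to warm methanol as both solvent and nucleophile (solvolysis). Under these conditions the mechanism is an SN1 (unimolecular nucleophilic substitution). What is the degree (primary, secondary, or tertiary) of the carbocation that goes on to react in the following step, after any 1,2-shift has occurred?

Step 1: Rate-determining heterolysis of the C–Cl bond gives Cl⁻ and a secondary carbocation.
Step 2: A 1,2-hydride shift from the adjacent cyclopentyl carbon moves the positive charge from the secondary centre to an adjacent carbon, generating a more stable tertiary carbocation.
The cation rearranges from secondary to tertiary via a 1,2-hydride shift from the adjacent cyclopentyl carbon; the tertiary cation is what reacts next.

tertiary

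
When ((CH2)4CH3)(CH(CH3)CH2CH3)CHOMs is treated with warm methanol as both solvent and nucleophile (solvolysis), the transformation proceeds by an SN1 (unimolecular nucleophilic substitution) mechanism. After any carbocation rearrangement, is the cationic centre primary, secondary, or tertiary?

tertiary

Step 1: The C–O bond breaks with both electrons going to the mesylate; MsO⁻ leaves and a secondary carbocation remains.
Step 2: A 1,2-hydride shift from the adjacent sec-butyl carbon moves the positive charge from the secondary centre to an adjacent carbon, generating a more stable tertiary carbocation.
The cation rearranges from secondary to tertiary via a 1,2-hydride shift from the adjacent sec-butyl carbon; the tertiary cation is what reacts next.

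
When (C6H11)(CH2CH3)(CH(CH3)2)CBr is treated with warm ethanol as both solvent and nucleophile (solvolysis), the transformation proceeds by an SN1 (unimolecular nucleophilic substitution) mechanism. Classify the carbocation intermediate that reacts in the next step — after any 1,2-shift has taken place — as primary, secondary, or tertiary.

Step 1: Rate-determining heterolysis of the C–Br bond gives Br⁻ and a tertiary carbocation.
No single 1,2-shift to an adjacent carbon would give a more-substituted cation, so no rearrangement occurs.

tertiary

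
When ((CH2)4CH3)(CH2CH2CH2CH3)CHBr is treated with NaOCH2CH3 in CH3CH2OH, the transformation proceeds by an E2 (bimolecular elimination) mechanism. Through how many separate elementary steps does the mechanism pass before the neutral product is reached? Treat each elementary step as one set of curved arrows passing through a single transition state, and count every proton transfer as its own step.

1

Step 1: In one step, CH3CH2O⁻ pulls off a β-proton, the C–Br bond cleaves, and a C=C double bond forms between the α- and β-carbons (E2, anti elimination).
Total: 1 elementary step.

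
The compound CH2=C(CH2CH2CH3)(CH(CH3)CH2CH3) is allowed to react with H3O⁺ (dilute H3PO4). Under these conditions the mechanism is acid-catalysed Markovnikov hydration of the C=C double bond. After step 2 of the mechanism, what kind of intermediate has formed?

oxonium ion

Step 1: Protonation of the alkene by H3O⁺: the π bond acts as the nucleophile and picks up H⁺, giving the more stable (Markovnikov) tertiary carbocation. H2O is released.
Step 2: Water acts as the nucleophile: an oxygen lone pair bonds to the cationic carbon, giving an oxonium-ion intermediate.
After step 2 the species present is an oxonium ion.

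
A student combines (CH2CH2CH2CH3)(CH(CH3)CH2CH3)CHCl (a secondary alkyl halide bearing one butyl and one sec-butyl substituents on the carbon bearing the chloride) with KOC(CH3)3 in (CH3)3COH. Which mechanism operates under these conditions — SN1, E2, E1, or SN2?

Conditions: a strong/bulky base with a secondary substrate bearing a β-hydrogen.
These conditions are the textbook signature of the E2 pathway.
A strong (often hindered) base removes a β-H in concert with loss of the leaving group — bimolecular elimination.

E2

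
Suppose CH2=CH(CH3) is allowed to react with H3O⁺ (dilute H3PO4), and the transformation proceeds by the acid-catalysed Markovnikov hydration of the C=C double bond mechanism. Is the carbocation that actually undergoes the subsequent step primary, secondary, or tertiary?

Step 1: The π electrons of the C=C bond attack a proton of H3O⁺; Markovnikov addition places the new C–H on the less-substituted alkene carbon, so the positive charge ends up on the more-substituted carbon — a secondary carbocation. H2O is released.
No single 1,2-shift to an adjacent carbon would give a more-substituted cation, so no rearrangement occurs.

secondary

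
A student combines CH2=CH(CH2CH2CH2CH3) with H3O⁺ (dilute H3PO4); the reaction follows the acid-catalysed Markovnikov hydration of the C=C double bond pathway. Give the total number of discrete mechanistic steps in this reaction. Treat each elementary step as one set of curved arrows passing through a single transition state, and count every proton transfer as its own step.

Step 1: The π electrons of the C=C bond attack a proton of H3O⁺; Markovnikov addition places the new C–H on the less-substituted alkene carbon, so the positive charge ends up on the more-substituted carbon — a secondary carbocation. H2O is released.
(No 1,2-shift: no single shift to an adjacent carbon would give a more stable cation.)
Step 2: Nucleophilic capture of the cation by H2O produces the protonated alcohol (an oxonium ion).
Step 3: Proton transfer from the O–H of the oxonium ion to H2O completes the catalytic cycle and yields the alcohol.
Total: 3 elementary steps.

3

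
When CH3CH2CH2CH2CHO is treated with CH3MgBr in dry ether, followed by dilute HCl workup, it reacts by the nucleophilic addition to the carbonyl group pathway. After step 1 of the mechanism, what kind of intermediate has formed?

Step 1: A lone pair / filled orbital on the carbanion-like carbon of CH3MgBr attacks the electrophilic carbonyl carbon; the π(C=O) electrons shift onto oxygen, producing a tetrahedral alkoxide intermediate.
After step 1 the species present is a tetrahedral alkoxide intermediate.

tetrahedral alkoxide intermediate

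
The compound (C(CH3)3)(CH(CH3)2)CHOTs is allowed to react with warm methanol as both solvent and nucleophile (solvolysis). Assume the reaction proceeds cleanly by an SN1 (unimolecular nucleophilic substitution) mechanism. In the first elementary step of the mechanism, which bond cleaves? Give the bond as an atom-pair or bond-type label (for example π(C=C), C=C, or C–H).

C–O

Step 1: Rate-determining heterolysis of the C–O bond gives TsO⁻ and a secondary carbocation.
The bond broken in this step is the C–O bond.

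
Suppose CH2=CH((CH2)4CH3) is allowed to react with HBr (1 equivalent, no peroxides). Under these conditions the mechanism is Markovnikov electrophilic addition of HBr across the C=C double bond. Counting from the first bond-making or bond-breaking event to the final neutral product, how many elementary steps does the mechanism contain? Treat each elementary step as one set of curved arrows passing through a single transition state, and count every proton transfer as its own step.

2

Step 1: Electrophilic addition begins with the π(C=C) electrons forming a bond to the proton of HBr. Following Markovnikov's rule, the resulting cation is secondary. The H–Br bond breaks heterolytically, releasing Br⁻.
(No 1,2-shift: no single shift to an adjacent carbon would give a more stable cation.)
Step 2: Br⁻ captures the cation: a lone pair on Br⁻ fills the empty p orbital, producing the alkyl halide product.
Total: 2 elementary steps.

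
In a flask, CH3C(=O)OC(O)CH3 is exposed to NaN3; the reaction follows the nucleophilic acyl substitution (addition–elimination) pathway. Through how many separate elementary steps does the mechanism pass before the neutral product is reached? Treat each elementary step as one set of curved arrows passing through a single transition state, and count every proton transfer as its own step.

2

Step 1: Nucleophilic addition of N3⁻ to the acyl carbon breaks the π(C=O) bond and yields a tetrahedral, anionic intermediate.
Step 2: An oxygen lone pair re-forms the C=O π bond as the C–O σ-bond breaks; CH3CO2⁻ is expelled.
Total: 2 elementary steps.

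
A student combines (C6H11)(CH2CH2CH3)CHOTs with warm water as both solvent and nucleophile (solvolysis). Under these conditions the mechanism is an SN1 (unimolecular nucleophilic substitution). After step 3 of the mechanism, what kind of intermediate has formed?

oxonium ion

Step 1: Unassisted departure of TsO⁻ (taking the C–O bonding pair) generates a secondary carbocation.
Step 2: A hydride (H with its bonding pair) migrates from the adjacent cyclohexyl carbon to the cationic centre — a 1,2-hydride shift — upgrading the secondary cation to a tertiary one.
Step 3: H2O donates an oxygen lone pair into the empty p orbital of the cation, giving a protonated alcohol (an oxonium ion).
After step 3 the species present is an oxonium ion.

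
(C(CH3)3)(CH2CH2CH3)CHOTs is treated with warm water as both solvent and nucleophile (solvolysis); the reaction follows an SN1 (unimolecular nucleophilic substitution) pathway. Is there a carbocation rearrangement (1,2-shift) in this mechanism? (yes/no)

yes

The first-formed carbocation is secondary.
The adjacent tert-butyl carbon has no hydrogen but bears methyl groups; migration of one methyl with its bonding pair (a 1,2-methyl shift) places the charge on a tertiary centre.
Tertiary is more stable than secondary, so the shift occurs.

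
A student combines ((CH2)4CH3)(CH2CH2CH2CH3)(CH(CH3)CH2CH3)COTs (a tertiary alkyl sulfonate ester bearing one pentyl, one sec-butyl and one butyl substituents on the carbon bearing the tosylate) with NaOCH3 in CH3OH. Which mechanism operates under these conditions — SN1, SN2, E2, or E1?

Conditions: a strong base with a tertiary substrate bearing a β-hydrogen.
These conditions are the textbook signature of the E2 pathway.
A strong (often hindered) base removes a β-H in concert with loss of the leaving group — bimolecular elimination.

E2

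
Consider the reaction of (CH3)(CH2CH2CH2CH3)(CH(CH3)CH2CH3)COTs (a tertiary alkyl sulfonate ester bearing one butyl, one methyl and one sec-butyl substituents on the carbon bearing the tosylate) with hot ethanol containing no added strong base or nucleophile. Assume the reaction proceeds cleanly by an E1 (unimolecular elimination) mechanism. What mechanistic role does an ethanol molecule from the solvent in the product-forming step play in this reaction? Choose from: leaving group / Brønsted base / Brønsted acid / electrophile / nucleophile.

Step 2: An ethanol molecule (solvent) deprotonates a β-carbon; as the C–H bond breaks, those electrons form the new alkene π bond.
An ethanol molecule from the solvent in the product-forming step accepts a proton in a proton-transfer step — a Brønsted base.

Brønsted base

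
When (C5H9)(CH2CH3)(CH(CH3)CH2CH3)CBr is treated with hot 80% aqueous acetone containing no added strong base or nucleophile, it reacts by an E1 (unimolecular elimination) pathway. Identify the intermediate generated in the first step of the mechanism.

Step 1: The C–Br bond breaks with both electrons going to the bromide; Br⁻ leaves and a tertiary carbocation remains.
After step 1 the species present is a tertiary carbocation.

tertiary carbocation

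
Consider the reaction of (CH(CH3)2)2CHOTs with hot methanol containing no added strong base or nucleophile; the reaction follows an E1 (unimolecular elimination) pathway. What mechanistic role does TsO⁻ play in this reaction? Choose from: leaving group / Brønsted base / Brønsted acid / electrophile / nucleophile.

leaving group

Step 1: Ionisation: the C–O σ-bond cleaves heterolytically; both bonding electrons depart with TsO⁻, leaving a secondary carbocation at the α-carbon.
TsO⁻ departs with both electrons of the breaking σ-bond — that is the definition of a leaving group.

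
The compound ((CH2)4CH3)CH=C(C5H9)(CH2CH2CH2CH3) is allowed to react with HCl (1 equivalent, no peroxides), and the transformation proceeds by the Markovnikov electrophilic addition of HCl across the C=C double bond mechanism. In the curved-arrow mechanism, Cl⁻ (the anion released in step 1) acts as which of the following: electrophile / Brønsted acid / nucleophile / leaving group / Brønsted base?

nucleophile

Step 2: Cl⁻ captures the cation: a lone pair on Cl⁻ fills the empty p orbital, producing the alkyl halide product.
Cl⁻ (the anion released in step 1) donates an electron pair to form a new σ-bond to carbon — it is the nucleophile.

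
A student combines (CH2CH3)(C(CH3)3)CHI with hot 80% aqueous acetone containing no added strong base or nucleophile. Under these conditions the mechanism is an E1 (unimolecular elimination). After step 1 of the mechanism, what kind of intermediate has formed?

Step 1: Ionisation: the C–I σ-bond cleaves heterolytically; both bonding electrons depart with I⁻, leaving a secondary carbocation at the α-carbon.
After step 1 the species present is a secondary carbocation.

secondary carbocation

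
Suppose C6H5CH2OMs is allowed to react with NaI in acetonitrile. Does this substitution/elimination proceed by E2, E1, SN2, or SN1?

Conditions: a primary substrate with a strong nucleophile in the polar aprotic solvent acetonitrile.
These conditions are the textbook signature of the SN2 pathway.
An unhindered substrate with a strong nucleophile in a polar aprotic solvent favours one-step backside displacement.

SN2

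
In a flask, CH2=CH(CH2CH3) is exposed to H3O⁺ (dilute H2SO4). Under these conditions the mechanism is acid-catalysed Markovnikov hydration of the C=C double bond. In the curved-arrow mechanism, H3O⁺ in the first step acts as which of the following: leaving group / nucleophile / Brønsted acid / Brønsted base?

Brønsted acid

Step 1: The π electrons of the C=C bond attack a proton of H3O⁺; Markovnikov addition places the new C–H on the less-substituted alkene carbon, so the positive charge ends up on the more-substituted carbon — a secondary carbocation. H2O is released.
H3O⁺ in the first step donates a proton in a proton-transfer step — a Brønsted acid.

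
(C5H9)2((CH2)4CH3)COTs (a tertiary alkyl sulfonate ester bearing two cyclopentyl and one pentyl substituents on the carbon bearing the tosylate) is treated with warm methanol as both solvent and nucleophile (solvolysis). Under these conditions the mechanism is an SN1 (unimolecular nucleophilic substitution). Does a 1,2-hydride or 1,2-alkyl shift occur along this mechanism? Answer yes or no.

The first-formed carbocation is tertiary.
No single 1,2-shift to an adjacent carbon would produce a more-substituted cation than the one already present, so no rearrangement occurs.

no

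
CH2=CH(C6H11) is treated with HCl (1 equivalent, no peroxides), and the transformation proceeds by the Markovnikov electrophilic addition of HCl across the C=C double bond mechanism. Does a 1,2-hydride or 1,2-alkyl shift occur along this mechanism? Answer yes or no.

yes

The first-formed carbocation is secondary.
The adjacent cyclohexyl carbon already bears 2 other carbon substituents and has a hydrogen to migrate; after a 1,2-hydride shift from that carbon the positive charge sits on a tertiary centre.
Tertiary is more stable than secondary, so the shift occurs.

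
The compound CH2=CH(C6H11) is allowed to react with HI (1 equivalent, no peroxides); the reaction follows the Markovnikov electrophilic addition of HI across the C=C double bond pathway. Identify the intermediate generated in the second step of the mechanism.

Step 1: Protonation of the alkene by HI: the π bond acts as the nucleophile and picks up H⁺, giving the more stable (Markovnikov) secondary carbocation. The H–I bond breaks heterolytically, releasing I⁻.
Step 2: A hydride (H with its bonding pair) migrates from the adjacent cyclohexyl carbon to the cationic centre — a 1,2-hydride shift — upgrading the secondary cation to a tertiary one.
After step 2 the species present is a tertiary carbocation.

tertiary carbocation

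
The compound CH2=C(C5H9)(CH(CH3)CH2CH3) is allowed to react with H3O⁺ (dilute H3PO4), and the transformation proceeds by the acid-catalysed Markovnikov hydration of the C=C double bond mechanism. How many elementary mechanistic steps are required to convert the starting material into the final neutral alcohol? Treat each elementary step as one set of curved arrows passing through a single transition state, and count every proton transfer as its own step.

Step 1: Electrophilic addition begins with the π(C=C) electrons forming a bond to the proton of H3O⁺. Following Markovnikov's rule, the resulting cation is tertiary. H2O is released.
(No 1,2-shift: no single shift to an adjacent carbon would give a more stable cation.)
Step 2: A lone pair on the oxygen of H2O attacks the carbocation, forming a C–O bond and an oxonium ion (a protonated alcohol).
Step 3: Proton transfer from the O–H of the oxonium ion to H2O completes the catalytic cycle and yields the alcohol.
Total: 3 elementary steps.

3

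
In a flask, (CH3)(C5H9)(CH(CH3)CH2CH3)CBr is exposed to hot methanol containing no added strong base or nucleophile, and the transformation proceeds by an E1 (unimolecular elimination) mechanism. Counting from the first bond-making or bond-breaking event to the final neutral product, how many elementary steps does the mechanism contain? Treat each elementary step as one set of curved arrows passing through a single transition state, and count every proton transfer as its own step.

2

Step 1: The C–Br bond breaks with both electrons going to the bromide; Br⁻ leaves and a tertiary carbocation remains.
(No 1,2-shift: no single shift to an adjacent carbon would give a more stable cation.)
Step 2: A weak base (a methanol molecule from the solvent) removes a proton from a carbon adjacent to the cationic centre; the electrons of that C–H bond become the new π(C=C) bond, giving the alkene.
Total: 2 elementary steps.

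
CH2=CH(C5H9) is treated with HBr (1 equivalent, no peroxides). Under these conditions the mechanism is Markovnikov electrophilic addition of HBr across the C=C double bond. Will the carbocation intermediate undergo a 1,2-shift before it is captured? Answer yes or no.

yes

The first-formed carbocation is secondary.
The adjacent cyclopentyl carbon already bears 2 other carbon substituents and has a hydrogen to migrate; after a 1,2-hydride shift from that carbon the positive charge sits on a tertiary centre.
Tertiary is more stable than secondary, so the shift occurs.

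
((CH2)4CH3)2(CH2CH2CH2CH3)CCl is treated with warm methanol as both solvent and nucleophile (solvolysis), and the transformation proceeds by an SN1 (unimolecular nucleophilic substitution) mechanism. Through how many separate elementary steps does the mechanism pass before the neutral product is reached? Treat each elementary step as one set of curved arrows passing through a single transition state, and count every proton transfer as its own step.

Step 1: Rate-determining heterolysis of the C–Cl bond gives Cl⁻ and a tertiary carbocation.
(No 1,2-shift: no single shift to an adjacent carbon would give a more stable cation.)
Step 2: CH3OH donates an oxygen lone pair into the empty p orbital of the cation, giving a protonated ether (an oxonium ion).
Step 3: A second solvent molecule removes the proton on oxygen, giving the neutral ether product.
Total: 3 elementary steps.

3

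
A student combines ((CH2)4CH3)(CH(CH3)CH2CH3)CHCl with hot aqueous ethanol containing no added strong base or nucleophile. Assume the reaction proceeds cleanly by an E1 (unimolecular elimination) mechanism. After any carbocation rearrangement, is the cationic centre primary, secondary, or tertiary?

tertiary

Step 1: Rate-determining heterolysis of the C–Cl bond gives Cl⁻ and a secondary carbocation.
Step 2: Carbocation rearrangement: a 1,2-hydride shift from the adjacent sec-butyl carbon converts the initially-formed secondary cation into the more stable tertiary cation.
The cation rearranges from secondary to tertiary via a 1,2-hydride shift from the adjacent sec-butyl carbon; the tertiary cation is what reacts next.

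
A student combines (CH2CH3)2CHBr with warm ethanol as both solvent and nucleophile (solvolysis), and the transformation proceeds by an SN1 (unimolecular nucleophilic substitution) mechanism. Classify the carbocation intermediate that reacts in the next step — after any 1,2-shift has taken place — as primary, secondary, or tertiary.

Step 1: The C–Br bond breaks with both electrons going to the bromide; Br⁻ leaves and a secondary carbocation remains.
No single 1,2-shift to an adjacent carbon would give a more-substituted cation, so no rearrangement occurs.

secondary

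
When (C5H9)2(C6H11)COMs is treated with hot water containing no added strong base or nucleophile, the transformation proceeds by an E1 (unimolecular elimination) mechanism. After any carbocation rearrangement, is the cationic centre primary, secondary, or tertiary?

tertiary

Step 1: Rate-determining heterolysis of the C–O bond gives MsO⁻ and a tertiary carbocation.
No single 1,2-shift to an adjacent carbon would give a more-substituted cation, so no rearrangement occurs.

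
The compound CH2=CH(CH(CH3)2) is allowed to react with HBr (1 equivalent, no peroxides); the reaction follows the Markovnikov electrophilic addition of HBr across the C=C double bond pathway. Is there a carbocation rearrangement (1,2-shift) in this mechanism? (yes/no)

yes

The first-formed carbocation is secondary.
The adjacent isopropyl carbon already bears 2 other carbon substituents and has a hydrogen to migrate; after a 1,2-hydride shift from that carbon the positive charge sits on a tertiary centre.
Tertiary is more stable than secondary, so the shift occurs.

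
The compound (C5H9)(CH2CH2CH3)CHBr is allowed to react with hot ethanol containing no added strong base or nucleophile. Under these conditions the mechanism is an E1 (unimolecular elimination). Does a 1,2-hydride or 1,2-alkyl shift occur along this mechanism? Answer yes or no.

yes

The first-formed carbocation is secondary.
The adjacent cyclopentyl carbon already bears 2 other carbon substituents and has a hydrogen to migrate; after a 1,2-hydride shift from that carbon the positive charge sits on a tertiary centre.
Tertiary is more stable than secondary, so the shift occurs.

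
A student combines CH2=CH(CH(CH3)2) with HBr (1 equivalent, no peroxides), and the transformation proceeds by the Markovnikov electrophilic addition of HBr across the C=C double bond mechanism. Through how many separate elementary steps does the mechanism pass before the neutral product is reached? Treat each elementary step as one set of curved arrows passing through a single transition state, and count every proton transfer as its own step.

Step 1: The π electrons of the C=C bond attack a proton of HBr; Markovnikov addition places the new C–H on the less-substituted alkene carbon, so the positive charge ends up on the more-substituted carbon — a secondary carbocation. The H–Br bond breaks heterolytically, releasing Br⁻.
Step 2: A 1,2-hydride shift from the adjacent isopropyl carbon moves the positive charge from the secondary centre to an adjacent carbon, generating a more stable tertiary carbocation.
Step 3: Nucleophilic attack by Br⁻ on the carbocation completes the addition, giving R–Br.
Total: 3 elementary steps.

3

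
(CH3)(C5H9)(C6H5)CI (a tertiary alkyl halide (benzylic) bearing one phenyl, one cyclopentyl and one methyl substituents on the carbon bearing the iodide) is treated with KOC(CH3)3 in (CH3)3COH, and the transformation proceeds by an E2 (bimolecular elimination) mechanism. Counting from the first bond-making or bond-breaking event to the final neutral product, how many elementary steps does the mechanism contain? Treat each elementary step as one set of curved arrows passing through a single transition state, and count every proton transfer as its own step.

Step 1: The strong base (CH3)3CO⁻ removes a β-hydrogen; in the same concerted event the electrons of the breaking C–H bond form the new π(C=C) bond and the C–I σ-bond breaks, expelling I⁻. Anti-periplanar geometry; one transition state.
Total: 1 elementary step.

1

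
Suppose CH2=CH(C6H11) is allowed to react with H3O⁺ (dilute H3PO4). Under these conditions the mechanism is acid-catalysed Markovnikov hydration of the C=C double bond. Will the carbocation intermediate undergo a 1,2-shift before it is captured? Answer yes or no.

yes

The first-formed carbocation is secondary.
The adjacent cyclohexyl carbon already bears 2 other carbon substituents and has a hydrogen to migrate; after a 1,2-hydride shift from that carbon the positive charge sits on a tertiary centre.
Tertiary is more stable than secondary, so the shift occurs.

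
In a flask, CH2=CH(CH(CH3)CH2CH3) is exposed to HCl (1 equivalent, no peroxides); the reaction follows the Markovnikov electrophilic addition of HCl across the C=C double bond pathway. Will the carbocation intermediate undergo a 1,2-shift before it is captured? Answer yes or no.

The first-formed carbocation is secondary.
The adjacent sec-butyl carbon already bears 2 other carbon substituents and has a hydrogen to migrate; after a 1,2-hydride shift from that carbon the positive charge sits on a tertiary centre.
Tertiary is more stable than secondary, so the shift occurs.

yes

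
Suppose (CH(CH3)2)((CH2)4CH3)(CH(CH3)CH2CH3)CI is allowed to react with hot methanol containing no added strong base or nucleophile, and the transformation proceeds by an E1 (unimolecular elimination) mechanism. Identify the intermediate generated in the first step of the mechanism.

Step 1: Rate-determining heterolysis of the C–I bond gives I⁻ and a tertiary carbocation.
After step 1 the species present is a tertiary carbocation.

tertiary carbocation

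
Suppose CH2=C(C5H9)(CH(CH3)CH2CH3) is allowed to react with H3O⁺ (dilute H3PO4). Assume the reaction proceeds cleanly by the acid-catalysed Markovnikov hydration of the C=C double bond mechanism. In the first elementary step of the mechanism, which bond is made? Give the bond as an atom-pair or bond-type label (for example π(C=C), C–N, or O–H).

Step 1: Electrophilic addition begins with the π(C=C) electrons forming a bond to the proton of H3O⁺. Following Markovnikov's rule, the resulting cation is tertiary. H2O is released.
The bond formed in this step is the C–H bond.

C–H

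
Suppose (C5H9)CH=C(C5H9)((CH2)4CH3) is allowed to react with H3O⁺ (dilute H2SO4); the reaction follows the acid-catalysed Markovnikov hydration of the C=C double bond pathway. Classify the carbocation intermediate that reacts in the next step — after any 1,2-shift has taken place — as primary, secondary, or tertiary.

tertiary

Step 1: Protonation of the alkene by H3O⁺: the π bond acts as the nucleophile and picks up H⁺, giving the more stable (Markovnikov) tertiary carbocation. H2O is released.
No single 1,2-shift to an adjacent carbon would give a more-substituted cation, so no rearrangement occurs.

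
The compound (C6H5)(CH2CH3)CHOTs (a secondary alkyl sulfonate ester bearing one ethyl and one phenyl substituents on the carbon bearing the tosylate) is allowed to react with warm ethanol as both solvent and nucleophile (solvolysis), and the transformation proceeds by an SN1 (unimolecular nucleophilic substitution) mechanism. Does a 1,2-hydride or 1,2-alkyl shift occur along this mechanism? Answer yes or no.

The first-formed carbocation is secondary.
No single 1,2-shift to an adjacent carbon would produce a more-substituted cation than the one already present, so no rearrangement occurs.

no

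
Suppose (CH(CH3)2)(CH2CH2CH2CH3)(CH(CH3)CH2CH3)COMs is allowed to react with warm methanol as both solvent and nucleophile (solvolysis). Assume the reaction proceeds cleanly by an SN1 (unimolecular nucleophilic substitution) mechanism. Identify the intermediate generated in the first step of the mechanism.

tertiary carbocation

Step 1: The C–O bond breaks with both electrons going to the mesylate; MsO⁻ leaves and a tertiary carbocation remains.
After step 1 the species present is a tertiary carbocation.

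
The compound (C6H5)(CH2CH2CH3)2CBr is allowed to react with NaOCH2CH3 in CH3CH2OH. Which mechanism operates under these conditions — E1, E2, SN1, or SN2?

E2

Conditions: a strong base with a tertiary substrate bearing a β-hydrogen.
These conditions are the textbook signature of the E2 pathway.
A strong (often hindered) base removes a β-H in concert with loss of the leaving group — bimolecular elimination.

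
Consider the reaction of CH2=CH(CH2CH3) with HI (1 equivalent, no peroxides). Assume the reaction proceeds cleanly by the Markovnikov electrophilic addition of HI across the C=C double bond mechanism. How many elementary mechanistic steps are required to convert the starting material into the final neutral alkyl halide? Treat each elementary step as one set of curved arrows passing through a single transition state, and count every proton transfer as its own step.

Step 1: Electrophilic addition begins with the π(C=C) electrons forming a bond to the proton of HI. Following Markovnikov's rule, the resulting cation is secondary. The H–I bond breaks heterolytically, releasing I⁻.
(No 1,2-shift: no single shift to an adjacent carbon would give a more stable cation.)
Step 2: Nucleophilic attack by I⁻ on the carbocation completes the addition, giving R–I.
Total: 2 elementary steps.

2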